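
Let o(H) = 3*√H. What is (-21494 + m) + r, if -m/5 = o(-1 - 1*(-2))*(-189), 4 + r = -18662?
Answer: -37325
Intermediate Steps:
r = -18666 (r = -4 - 18662 = -18666)
m = 2835 (m = -5*3*√(-1 - 1*(-2))*(-189) = -5*3*√(-1 + 2)*(-189) = -5*3*√1*(-189) = -5*3*1*(-189) = -15*(-189) = -5*(-567) = 2835)
(-21494 + m) + r = (-21494 + 2835) - 18666 = -18659 - 18666 = -37325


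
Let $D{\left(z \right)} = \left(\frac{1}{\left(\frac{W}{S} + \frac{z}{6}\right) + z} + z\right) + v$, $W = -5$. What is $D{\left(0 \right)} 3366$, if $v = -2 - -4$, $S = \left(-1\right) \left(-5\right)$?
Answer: $3366$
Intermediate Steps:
$S = 5$
$v = 2$ ($v = -2 + 4 = 2$)
$D{\left(z \right)} = 2 + z + \frac{1}{-1 + \frac{7 z}{6}}$ ($D{\left(z \right)} = \left(\frac{1}{\left(- \frac{5}{5} + \frac{z}{6}\right) + z} + z\right) + 2 = \left(\frac{1}{\left(\left(-5\right) \frac{1}{5} + z \frac{1}{6}\right) + z} + z\right) + 2 = \left(\frac{1}{\left(-1 + \frac{z}{6}\right) + z} + z\right) + 2 = \left(\frac{1}{-1 + \frac{7 z}{6}} + z\right) + 2 = \left(z + \frac{1}{-1 + \frac{7 z}{6}}\right) + 2 = 2 + z + \frac{1}{-1 + \frac{7 z}{6}}$)
$D{\left(0 \right)} 3366 = \frac{-6 + 7 \cdot 0^{2} + 8 \cdot 0}{-6 + 7 \cdot 0} \cdot 3366 = \frac{-6 + 7 \cdot 0 + 0}{-6 + 0} \cdot 3366 = \frac{-6 + 0 + 0}{-6} \cdot 3366 = \left(- \frac{1}{6}\right) \left(-6\right) 3366 = 1 \cdot 3366 = 3366$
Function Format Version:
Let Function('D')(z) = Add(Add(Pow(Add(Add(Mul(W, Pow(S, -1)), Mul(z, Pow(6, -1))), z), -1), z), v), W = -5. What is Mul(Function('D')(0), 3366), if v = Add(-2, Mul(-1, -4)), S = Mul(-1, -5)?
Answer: 3366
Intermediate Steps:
S = 5
v = 2 (v = Add(-2, 4) = 2)
Function('D')(z) = Add(2, z, Pow(Add(-1, Mul(Rational(7, 6), z)), -1)) (Function('D')(z) = Add(Add(Pow(Add(Add(Mul(-5, Pow(5, -1)), Mul(z, Pow(6, -1))), z), -1), z), 2) = Add(Add(Pow(Add(Add(Mul(-5, Rational(1, 5)), Mul(z, Rational(1, 6))), z), -1), z), 2) = Add(Add(Pow(Add(Add(-1, Mul(Rational(1, 6), z)), z), -1), z), 2) = Add(Add(Pow(Add(-1, Mul(Rational(7, 6), z)), -1), z), 2) = Add(Add(z, Pow(Add(-1, Mul(Rational(7, 6), z)), -1)), 2) = Add(2, z, Pow(Add(-1, Mul(Rational(7, 6), z)), -1)))
Mul(Function('D')(0), 3366) = Mul(Mul(Pow(Add(-6, Mul(7, 0)), -1), Add(-6, Mul(7, Pow(0, 2)), Mul(8, 0))), 3366) = Mul(Mul(Pow(Add(-6, 0), -1), Add(-6, Mul(7, 0), 0)), 3366) = Mul(Mul(Pow(-6, -1), Add(-6, 0, 0)), 3366) = Mul(Mul(Rational(-1, 6), -6), 3366) = Mul(1, 3366) = 3366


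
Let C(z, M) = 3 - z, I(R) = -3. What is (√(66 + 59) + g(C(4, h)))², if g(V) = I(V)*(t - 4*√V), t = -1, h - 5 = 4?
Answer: (3 + 5*√5 + 12*I)² ≈ 57.082 + 340.33*I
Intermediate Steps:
h = 9 (h = 5 + 4 = 9)
g(V) = 3 + 12*√V (g(V) = -3*(-1 - 4*√V) = 3 + 12*√V)
(√(66 + 59) + g(C(4, h)))² = (√(66 + 59) + (3 + 12*√(3 - 1*4)))² = (√125 + (3 + 12*√(3 - 4)))² = (5*√5 + (3 + 12*√(-1)))² = (5*√5 + (3 + 12*I))² = (3 + 5*√5 + 12*I)²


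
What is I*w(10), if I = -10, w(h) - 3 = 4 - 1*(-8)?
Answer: -150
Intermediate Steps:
w(h) = 15 (w(h) = 3 + (4 - 1*(-8)) = 3 + (4 + 8) = 3 + 12 = 15)
I*w(10) = -10*15 = -150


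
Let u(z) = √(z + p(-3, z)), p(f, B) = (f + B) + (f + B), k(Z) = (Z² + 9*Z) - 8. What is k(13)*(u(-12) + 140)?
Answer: 38920 + 278*I*√42 ≈ 38920.0 + 1801.6*I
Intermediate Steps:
k(Z) = -8 + Z² + 9*Z
p(f, B) = 2*B + 2*f (p(f, B) = (B + f) + (B + f) = 2*B + 2*f)
u(z) = √(-6 + 3*z) (u(z) = √(z + (2*z + 2*(-3))) = √(z + (2*z - 6)) = √(z + (-6 + 2*z)) = √(-6 + 3*z))
k(13)*(u(-12) + 140) = (-8 + 13² + 9*13)*(√(-6 + 3*(-12)) + 140) = (-8 + 169 + 117)*(√(-6 - 36) + 140) = 278*(√(-42) + 140) = 278*(I*√42 + 140) = 278*(140 + I*√42) = 38920 + 278*I*√42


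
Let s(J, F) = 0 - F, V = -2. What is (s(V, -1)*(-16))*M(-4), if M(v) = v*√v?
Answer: 128*I ≈ 128.0*I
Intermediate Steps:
s(J, F) = -F
M(v) = v^(3/2)
(s(V, -1)*(-16))*M(-4) = (-1*(-1)*(-16))*(-4)^(3/2) = (1*(-16))*(-8*I) = -(-128)*I = 128*I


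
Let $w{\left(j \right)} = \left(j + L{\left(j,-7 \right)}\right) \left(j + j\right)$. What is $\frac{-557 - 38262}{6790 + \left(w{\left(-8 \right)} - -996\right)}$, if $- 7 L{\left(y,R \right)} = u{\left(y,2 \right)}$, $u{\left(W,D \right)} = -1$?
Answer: $- \frac{271733}{55382} \approx -4.9065$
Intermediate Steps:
$L{\left(y,R \right)} = \frac{1}{7}$ ($L{\left(y,R \right)} = \left(- \frac{1}{7}\right) \left(-1\right) = \frac{1}{7}$)
$w{\left(j \right)} = 2 j \left(\frac{1}{7} + j\right)$ ($w{\left(j \right)} = \left(j + \frac{1}{7}\right) \left(j + j\right) = \left(\frac{1}{7} + j\right) 2 j = 2 j \left(\frac{1}{7} + j\right)$)
$\frac{-557 - 38262}{6790 + \left(w{\left(-8 \right)} - -996\right)} = \frac{-557 - 38262}{6790 + \left(\frac{2}{7} \left(-8\right) \left(1 + 7 \left(-8\right)\right) - -996\right)} = - \frac{38819}{6790 + \left(\frac{2}{7} \left(-8\right) \left(1 - 56\right) + 996\right)} = - \frac{38819}{6790 + \left(\frac{2}{7} \left(-8\right) \left(-55\right) + 996\right)} = - \frac{38819}{6790 + \left(\frac{880}{7} + 996\right)} = - \frac{38819}{6790 + \frac{7852}{7}} = - \frac{38819}{\frac{55382}{7}} = \left(-38819\right) \frac{7}{55382} = - \frac{271733}{55382}$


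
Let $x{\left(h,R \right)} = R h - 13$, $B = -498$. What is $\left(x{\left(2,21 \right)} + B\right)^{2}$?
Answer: $219961$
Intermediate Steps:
$x{\left(h,R \right)} = -13 + R h$
$\left(x{\left(2,21 \right)} + B\right)^{2} = \left(\left(-13 + 21 \cdot 2\right) - 498\right)^{2} = \left(\left(-13 + 42\right) - 498\right)^{2} = \left(29 - 498\right)^{2} = \left(-469\right)^{2} = 219961$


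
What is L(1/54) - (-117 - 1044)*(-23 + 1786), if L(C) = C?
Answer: 110529523/54 ≈ 2.0468e+6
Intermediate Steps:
L(1/54) - (-117 - 1044)*(-23 + 1786) = 1/54 - (-117 - 1044)*(-23 + 1786) = 1/54 - (-1161)*1763 = 1/54 - 1*(-2046843) = 1/54 + 2046843 = 110529523/54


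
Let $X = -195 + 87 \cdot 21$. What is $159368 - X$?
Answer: $157736$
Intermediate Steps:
$X = 1632$ ($X = -195 + 1827 = 1632$)
$159368 - X = 159368 - 1632 = 157736$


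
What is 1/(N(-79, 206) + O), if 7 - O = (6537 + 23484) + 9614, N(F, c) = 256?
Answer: -1/39372 ≈ -2.5399e-5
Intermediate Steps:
O = -39628 (O = 7 - ((6537 + 23484) + 9614) = 7 - (30021 + 9614) = 7 - 1*39635 = 7 - 39635 = -39628)
1/(N(-79, 206) + O) = 1/(256 - 39628) = 1/(-39372) = -1/39372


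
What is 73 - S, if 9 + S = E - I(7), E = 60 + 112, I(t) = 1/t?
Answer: -629/7 ≈ -89.857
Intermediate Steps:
E = 172
S = 1140/7 (S = -9 + (172 - 1/7) = -9 + (172 - 1*⅐) = -9 + (172 - ⅐) = -9 + 1203/7 = 1140/7 ≈ 162.86)
73 - S = 73 - 1*1140/7 = 73 - 1140/7 = -629/7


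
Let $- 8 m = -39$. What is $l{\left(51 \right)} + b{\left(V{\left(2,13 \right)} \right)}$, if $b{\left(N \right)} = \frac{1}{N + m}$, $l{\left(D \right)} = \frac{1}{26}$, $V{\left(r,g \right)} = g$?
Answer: $\frac{27}{286} \approx 0.094406$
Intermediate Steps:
$m = \frac{39}{8}$ ($m = \left(- \frac{1}{8}\right) \left(-39\right) = \frac{39}{8} \approx 4.875$)
$l{\left(D \right)} = \frac{1}{26}$
$b{\left(N \right)} = \frac{1}{\frac{39}{8} + N}$ ($b{\left(N \right)} = \frac{1}{N + \frac{39}{8}} = \frac{1}{\frac{39}{8} + N}$)
$l{\left(51 \right)} + b{\left(V{\left(2,13 \right)} \right)} = \frac{1}{26} + \frac{8}{39 + 8 \cdot 13} = \frac{1}{26} + \frac{8}{39 + 104} = \frac{1}{26} + \frac{8}{143} = \frac{27}{286}$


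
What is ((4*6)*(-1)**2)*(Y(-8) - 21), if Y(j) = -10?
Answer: -744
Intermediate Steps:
((4*6)*(-1)**2)*(Y(-8) - 21) = ((4*6)*(-1)**2)*(-10 - 21) = (24*1)*(-31) = 24*(-31) = -744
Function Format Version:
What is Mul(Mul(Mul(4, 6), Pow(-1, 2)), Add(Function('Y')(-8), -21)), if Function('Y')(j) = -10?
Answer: -744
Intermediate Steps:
Mul(Mul(Mul(4, 6), Pow(-1, 2)), Add(Function('Y')(-8), -21)) = Mul(Mul(Mul(4, 6), Pow(-1, 2)), Add(-10, -21)) = Mul(Mul(24, 1), -31) = Mul(24, -31) = -744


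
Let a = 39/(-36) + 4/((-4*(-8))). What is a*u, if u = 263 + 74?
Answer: -7751/24 ≈ -322.96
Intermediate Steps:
u = 337
a = -23/24 (a = 39*(-1/36) + 4/32 = -13/12 + 4*(1/32) = -13/12 + ⅛ = -23/24 ≈ -0.95833)
a*u = -23/24*337 = -7751/24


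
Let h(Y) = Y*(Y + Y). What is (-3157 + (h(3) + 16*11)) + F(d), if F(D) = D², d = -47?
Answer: -754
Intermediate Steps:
h(Y) = 2*Y² (h(Y) = Y*(2*Y) = 2*Y²)
(-3157 + (h(3) + 16*11)) + F(d) = (-3157 + (2*3² + 16*11)) + (-47)² = (-3157 + (2*9 + 176)) + 2209 = (-3157 + (18 + 176)) + 2209 = (-3157 + 194) + 2209 = -2963 + 2209 = -754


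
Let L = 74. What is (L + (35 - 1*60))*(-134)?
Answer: -6566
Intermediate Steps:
(L + (35 - 1*60))*(-134) = (74 + (35 - 1*60))*(-134) = (74 + (35 - 60))*(-134) = (74 - 25)*(-134) = 49*(-134) = -6566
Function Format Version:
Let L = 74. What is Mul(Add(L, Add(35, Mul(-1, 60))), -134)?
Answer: -6566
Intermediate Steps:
Mul(Add(L, Add(35, Mul(-1, 60))), -134) = Mul(Add(74, Add(35, Mul(-1, 60))), -134) = Mul(Add(74, Add(35, -60)), -134) = Mul(Add(74, -25), -134) = Mul(49, -134) = -6566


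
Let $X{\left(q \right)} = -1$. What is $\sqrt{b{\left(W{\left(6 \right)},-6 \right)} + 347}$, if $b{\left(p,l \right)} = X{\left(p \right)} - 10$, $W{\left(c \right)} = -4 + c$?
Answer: $4 \sqrt{21} \approx 18.33$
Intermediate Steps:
$b{\left(p,l \right)} = -11$ ($b{\left(p,l \right)} = -1 - 10 = -11$)
$\sqrt{b{\left(W{\left(6 \right)},-6 \right)} + 347} = \sqrt{-11 + 347} = \sqrt{336} = 4 \sqrt{21}$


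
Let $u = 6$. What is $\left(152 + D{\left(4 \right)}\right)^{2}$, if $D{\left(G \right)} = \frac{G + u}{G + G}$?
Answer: $\frac{375769}{16} \approx 23486.0$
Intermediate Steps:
$D{\left(G \right)} = \frac{6 + G}{2 G}$ ($D{\left(G \right)} = \frac{G + 6}{G + G} = \frac{6 + G}{2 G}$)
$\left(152 + D{\left(4 \right)}\right)^{2} = \left(152 + \frac{6 + 4}{2 \cdot 4}\right)^{2} = \left(152 + \frac{1}{2} \cdot \frac{1}{4} \cdot 10\right)^{2} = \left(152 + \frac{5}{4}\right)^{2} = \left(\frac{613}{4}\right)^{2} = \frac{375769}{16}$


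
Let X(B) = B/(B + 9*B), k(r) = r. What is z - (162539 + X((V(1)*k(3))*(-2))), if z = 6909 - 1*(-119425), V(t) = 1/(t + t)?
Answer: -362051/10 ≈ -36205.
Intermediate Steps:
V(t) = 1/(2*t)
X(B) = 1/10 (X(B) = B/((10*B)) = B*(1/(10*B)) = 1/10)
z = 126334 (z = 6909 + 119425 = 126334)
z - (162539 + X((V(1)*k(3))*(-2))) = 126334 - (162539 + 1/10) = 126334 - 1*1625391/10 = 126334 - 1625391/10 = -362051/10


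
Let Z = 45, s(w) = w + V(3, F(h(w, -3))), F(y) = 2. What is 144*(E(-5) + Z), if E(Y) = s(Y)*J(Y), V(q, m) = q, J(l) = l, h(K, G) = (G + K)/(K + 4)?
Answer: 7920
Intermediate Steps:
h(K, G) = (G + K)/(4 + K)
s(w) = 3 + w (s(w) = w + 3 = 3 + w)
E(Y) = Y*(3 + Y) (E(Y) = (3 + Y)*Y = Y*(3 + Y))
144*(E(-5) + Z) = 144*(-5*(3 - 5) + 45) = 144*(-5*(-2) + 45) = 144*(10 + 45) = 144*55 = 7920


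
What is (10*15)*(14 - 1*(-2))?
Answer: 2400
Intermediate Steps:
(10*15)*(14 - 1*(-2)) = 150*(14 + 2) = 150*16 = 2400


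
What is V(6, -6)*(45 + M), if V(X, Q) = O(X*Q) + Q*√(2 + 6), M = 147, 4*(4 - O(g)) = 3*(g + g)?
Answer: 11136 - 2304*√2 ≈ 7877.6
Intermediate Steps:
O(g) = 4 - 3*g/2 (O(g) = 4 - 3*(g + g)/4 = 4 - 3*2*g/4 = 4 - 3*g/2)
V(X, Q) = 4 + 2*Q*√2 - 3*Q*X/2 (V(X, Q) = (4 - 3*X*Q/2) + Q*√(2 + 6) = (4 - 3*Q*X/2) + Q*√8 = (4 - 3*Q*X/2) + Q*(2*√2) = (4 - 3*Q*X/2) + 2*Q*√2 = 4 + 2*Q*√2 - 3*Q*X/2)
V(6, -6)*(45 + M) = (4 + 2*(-6)*√2 - 3/2*(-6)*6)*(45 + 147) = (4 - 12*√2 + 54)*192 = (58 - 12*√2)*192 = 11136 - 2304*√2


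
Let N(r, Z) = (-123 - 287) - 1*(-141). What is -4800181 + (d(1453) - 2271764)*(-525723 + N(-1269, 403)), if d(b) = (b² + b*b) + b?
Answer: -1026797465325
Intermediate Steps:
d(b) = b + 2*b² (d(b) = (b² + b²) + b = 2*b² + b = b + 2*b²)
N(r, Z) = -269 (N(r, Z) = -410 + 141 = -269)
-4800181 + (d(1453) - 2271764)*(-525723 + N(-1269, 403)) = -4800181 + (1453*(1 + 2*1453) - 2271764)*(-525723 - 269) = -4800181 + (1453*(1 + 2906) - 2271764)*(-525992) = -4800181 + (1453*2907 - 2271764)*(-525992) = -4800181 + (4223871 - 2271764)*(-525992) = -4800181 + 1952107*(-525992) = -4800181 - 1026792665144 = -1026797465325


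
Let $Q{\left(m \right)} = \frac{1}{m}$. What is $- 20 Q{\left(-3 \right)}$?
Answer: $\frac{20}{3} \approx 6.6667$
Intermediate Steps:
$- 20 Q{\left(-3 \right)} = - \frac{20}{-3} = \left(-20\right) \left(- \frac{1}{3}\right) = \frac{20}{3}$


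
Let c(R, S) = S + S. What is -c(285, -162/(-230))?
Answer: -162/115 ≈ -1.4087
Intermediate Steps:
c(R, S) = 2*S
-c(285, -162/(-230)) = -2*(-162/(-230)) = -2*(-162*(-1/230)) = -2*81/115 = -1*162/115 = -162/115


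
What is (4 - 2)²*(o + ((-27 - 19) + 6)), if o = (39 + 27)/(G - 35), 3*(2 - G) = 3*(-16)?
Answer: -2984/17 ≈ -175.53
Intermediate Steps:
G = 18 (G = 2 - (-16) = 2 - ⅓*(-48) = 2 + 16 = 18)
o = -66/17 (o = (39 + 27)/(18 - 35) = 66/(-17) = 66*(-1/17) = -66/17 ≈ -3.8824)
(4 - 2)²*(o + ((-27 - 19) + 6)) = (4 - 2)²*(-66/17 + ((-27 - 19) + 6)) = 2²*(-66/17 + (-46 + 6)) = 4*(-66/17 - 40) = 4*(-746/17) = -2984/17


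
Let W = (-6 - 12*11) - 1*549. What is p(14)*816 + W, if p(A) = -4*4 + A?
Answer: -2319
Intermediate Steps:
p(A) = -16 + A
W = -687 (W = (-6 - 132) - 549 = -138 - 549 = -687)
p(14)*816 + W = (-16 + 14)*816 - 687 = -2*816 - 687 = -1632 - 687 = -2319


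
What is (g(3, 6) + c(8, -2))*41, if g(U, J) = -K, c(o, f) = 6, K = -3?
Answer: 369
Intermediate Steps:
g(U, J) = 3 (g(U, J) = -1*(-3) = 3)
(g(3, 6) + c(8, -2))*41 = (3 + 6)*41 = 9*41 = 369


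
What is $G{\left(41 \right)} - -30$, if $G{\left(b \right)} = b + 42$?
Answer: $113$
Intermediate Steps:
$G{\left(b \right)} = 42 + b$
$G{\left(41 \right)} - -30 = \left(42 + 41\right) - -30 = 83 + 30 = 113$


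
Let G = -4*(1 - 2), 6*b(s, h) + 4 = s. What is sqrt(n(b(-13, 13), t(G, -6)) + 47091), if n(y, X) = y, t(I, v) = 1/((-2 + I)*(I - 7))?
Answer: sqrt(1695174)/6 ≈ 217.00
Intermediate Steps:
b(s, h) = -2/3 + s/6
G = 4 (G = -4*(-1) = 4)
t(I, v) = 1/((-7 + I)*(-2 + I)) (t(I, v) = 1/((-2 + I)*(-7 + I)) = 1/((-7 + I)*(-2 + I)))
sqrt(n(b(-13, 13), t(G, -6)) + 47091) = sqrt((-2/3 + (1/6)*(-13)) + 47091) = sqrt((-2/3 - 13/6) + 47091) = sqrt(-17/6 + 47091) = sqrt(282529/6) = sqrt(1695174)/6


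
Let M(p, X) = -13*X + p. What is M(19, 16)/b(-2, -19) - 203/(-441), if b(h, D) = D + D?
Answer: 13009/2394 ≈ 5.4340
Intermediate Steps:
b(h, D) = 2*D
M(p, X) = p - 13*X
M(19, 16)/b(-2, -19) - 203/(-441) = (19 - 13*16)/((2*(-19))) - 203/(-441) = (19 - 208)/(-38) - 203*(-1/441) = -189*(-1/38) + 29/63 = 189/38 + 29/63 = 13009/2394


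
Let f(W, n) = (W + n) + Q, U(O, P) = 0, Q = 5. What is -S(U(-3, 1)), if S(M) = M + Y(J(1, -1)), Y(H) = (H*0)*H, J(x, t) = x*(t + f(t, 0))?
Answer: 0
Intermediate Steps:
f(W, n) = 5 + W + n (f(W, n) = (W + n) + 5 = 5 + W + n)
J(x, t) = x*(5 + 2*t) (J(x, t) = x*(t + (5 + t + 0)) = x*(t + (5 + t)) = x*(5 + 2*t))
Y(H) = 0 (Y(H) = 0*H = 0)
S(M) = M (S(M) = M + 0 = M)
-S(U(-3, 1)) = -1*0 = 0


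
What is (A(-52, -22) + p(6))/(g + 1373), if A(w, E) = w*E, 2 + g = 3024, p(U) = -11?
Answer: 1133/4395 ≈ 0.25779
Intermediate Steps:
g = 3022 (g = -2 + 3024 = 3022)
A(w, E) = E*w
(A(-52, -22) + p(6))/(g + 1373) = (-22*(-52) - 11)/(3022 + 1373) = (1144 - 11)/4395 = 1133*(1/4395) = 1133/4395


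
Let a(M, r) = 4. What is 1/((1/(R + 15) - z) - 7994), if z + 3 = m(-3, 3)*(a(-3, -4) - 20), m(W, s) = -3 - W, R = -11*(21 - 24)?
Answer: -48/383567 ≈ -0.00012514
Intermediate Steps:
R = 33 (R = -11*(-3) = 33)
z = -3 (z = -3 + (-3 - 1*(-3))*(4 - 20) = -3 + (-3 + 3)*(-16) = -3 + 0*(-16) = -3 + 0 = -3)
1/((1/(R + 15) - z) - 7994) = 1/((1/(33 + 15) - 1*(-3)) - 7994) = 1/((1/48 + 3) - 7994) = 1/(145/48 - 7994) = 1/(-383567/48) = -48/383567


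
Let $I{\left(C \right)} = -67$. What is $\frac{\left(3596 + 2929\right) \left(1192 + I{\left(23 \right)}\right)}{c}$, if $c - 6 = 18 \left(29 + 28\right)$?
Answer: $\frac{2446875}{344} \approx 7113.0$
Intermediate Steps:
$c = 1032$ ($c = 6 + 18 \left(29 + 28\right) = 6 + 18 \cdot 57 = 6 + 1026 = 1032$)
$\frac{\left(3596 + 2929\right) \left(1192 + I{\left(23 \right)}\right)}{c} = \frac{\left(3596 + 2929\right) \left(1192 - 67\right)}{1032} = 6525 \cdot 1125 \cdot \frac{1}{1032} = 7340625 \cdot \frac{1}{1032} = \frac{2446875}{344}$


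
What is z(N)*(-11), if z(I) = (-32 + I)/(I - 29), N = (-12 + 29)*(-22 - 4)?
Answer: -1738/157 ≈ -11.070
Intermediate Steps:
N = -442 (N = 17*(-26) = -442)
z(I) = (-32 + I)/(-29 + I)
z(N)*(-11) = ((-32 - 442)/(-29 - 442))*(-11) = (-474/(-471))*(-11) = -1/471*(-474)*(-11) = (158/157)*(-11) = -1738/157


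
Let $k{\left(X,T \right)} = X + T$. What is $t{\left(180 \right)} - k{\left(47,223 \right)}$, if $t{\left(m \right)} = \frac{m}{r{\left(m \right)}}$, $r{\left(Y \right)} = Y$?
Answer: $-269$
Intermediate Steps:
$k{\left(X,T \right)} = T + X$
$t{\left(m \right)} = 1$ ($t{\left(m \right)} = \frac{m}{m} = 1$)
$t{\left(180 \right)} - k{\left(47,223 \right)} = 1 - \left(223 + 47\right) = 1 - 270 = -269$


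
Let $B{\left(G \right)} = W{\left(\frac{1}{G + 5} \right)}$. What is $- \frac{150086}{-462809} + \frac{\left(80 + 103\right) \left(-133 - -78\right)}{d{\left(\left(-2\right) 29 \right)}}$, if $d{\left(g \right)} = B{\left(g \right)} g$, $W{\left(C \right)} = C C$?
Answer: $\frac{13084815496253}{26842922} \approx 4.8746 \cdot 10^{5}$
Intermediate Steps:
$W{\left(C \right)} = C^{2}$
$B{\left(G \right)} = \frac{1}{\left(5 + G\right)^{2}}$ ($B{\left(G \right)} = \left(\frac{1}{G + 5}\right)^{2} = \left(\frac{1}{5 + G}\right)^{2} = \frac{1}{\left(5 + G\right)^{2}}$)
$d{\left(g \right)} = \frac{g}{\left(5 + g\right)^{2}}$
$- \frac{150086}{-462809} + \frac{\left(80 + 103\right) \left(-133 - -78\right)}{d{\left(\left(-2\right) 29 \right)}} = - \frac{150086}{-462809} + \frac{\left(80 + 103\right) \left(-133 - -78\right)}{\left(-2\right) 29 \frac{1}{\left(5 - 58\right)^{2}}} = \left(-150086\right) \left(- \frac{1}{462809}\right) + \frac{183 \left(-133 + 78\right)}{\left(-58\right) \frac{1}{\left(5 - 58\right)^{2}}} = \frac{150086}{462809} + \frac{183 \left(-55\right)}{\left(-58\right) \frac{1}{2809}} = \frac{150086}{462809} - \frac{10065}{\left(-58\right) \frac{1}{2809}} = \frac{150086}{462809} - \frac{10065}{- \frac{58}{2809}} = \frac{150086}{462809} - - \frac{28272585}{58} = \frac{150086}{462809} + \frac{28272585}{58} = \frac{13084815496253}{26842922}$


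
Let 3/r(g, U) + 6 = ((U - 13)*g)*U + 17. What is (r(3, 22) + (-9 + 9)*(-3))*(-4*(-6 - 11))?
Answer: 204/605 ≈ 0.33719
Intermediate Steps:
r(g, U) = 3/(11 + U*g*(-13 + U)) (r(g, U) = 3/(-6 + (((U - 13)*g)*U + 17)) = 3/(-6 + (((-13 + U)*g)*U + 17)) = 3/(-6 + ((g*(-13 + U))*U + 17)) = 3/(-6 + (U*g*(-13 + U) + 17)) = 3/(-6 + (17 + U*g*(-13 + U))) = 3/(11 + U*g*(-13 + U)))
(r(3, 22) + (-9 + 9)*(-3))*(-4*(-6 - 11)) = (3/(11 + 3*22² - 13*22*3) + (-9 + 9)*(-3))*(-4*(-6 - 11)) = (3/(11 + 3*484 - 858) + 0*(-3))*(-4*(-17)) = (3/(11 + 1452 - 858) + 0)*68 = (3/605 + 0)*68 = (3/605)*68 = 204/605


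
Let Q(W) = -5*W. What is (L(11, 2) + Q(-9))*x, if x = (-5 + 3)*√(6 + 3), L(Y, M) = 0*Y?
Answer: -270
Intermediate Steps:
L(Y, M) = 0
x = -6 (x = -2*√9 = -2*3 = -6)
(L(11, 2) + Q(-9))*x = (0 - 5*(-9))*(-6) = (0 + 45)*(-6) = 45*(-6) = -270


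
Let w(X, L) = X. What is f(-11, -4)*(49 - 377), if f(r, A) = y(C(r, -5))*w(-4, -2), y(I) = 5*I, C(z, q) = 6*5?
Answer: 196800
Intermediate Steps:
C(z, q) = 30
f(r, A) = -600 (f(r, A) = (5*30)*(-4) = 150*(-4) = -600)
f(-11, -4)*(49 - 377) = -600*(49 - 377) = -600*(-328) = 196800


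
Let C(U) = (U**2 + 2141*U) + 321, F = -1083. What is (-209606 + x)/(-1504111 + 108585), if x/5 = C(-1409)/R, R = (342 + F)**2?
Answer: 12788425269/85139645734 ≈ 0.15021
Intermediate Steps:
R = 549081 (R = (342 - 1083)**2 = (-741)**2 = 549081)
C(U) = 321 + U**2 + 2141*U
x = -572815/61009 (x = 5*((321 + (-1409)**2 + 2141*(-1409))/549081) = 5*((321 + 1985281 - 3016669)*(1/549081)) = 5*(-1031067*1/549081) = 5*(-114563/61009) = -572815/61009 ≈ -9.3890)
(-209606 + x)/(-1504111 + 108585) = (-209606 - 572815/61009)/(-1504111 + 108585) = -12788425269/61009/(-1395526) = -12788425269/61009*(-1/1395526) = 12788425269/85139645734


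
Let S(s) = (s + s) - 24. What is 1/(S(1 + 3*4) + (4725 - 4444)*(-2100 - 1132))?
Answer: -1/908190 ≈ -1.1011e-6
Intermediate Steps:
S(s) = -24 + 2*s (S(s) = 2*s - 24 = -24 + 2*s)
1/(S(1 + 3*4) + (4725 - 4444)*(-2100 - 1132)) = 1/((-24 + 2*(1 + 3*4)) + (4725 - 4444)*(-2100 - 1132)) = 1/((-24 + 2*(1 + 12)) + 281*(-3232)) = 1/((-24 + 2*13) - 908192) = 1/((-24 + 26) - 908192) = 1/(2 - 908192) = 1/(-908190) = -1/908190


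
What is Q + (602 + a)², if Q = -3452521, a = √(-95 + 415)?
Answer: -3089797 + 9632*√5 ≈ -3.0683e+6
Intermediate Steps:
a = 8*√5 (a = √320 = 8*√5 ≈ 17.889)
Q + (602 + a)² = -3452521 + (602 + 8*√5)²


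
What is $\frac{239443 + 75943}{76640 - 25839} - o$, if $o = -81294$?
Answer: $\frac{4130131880}{50801} \approx 81300.0$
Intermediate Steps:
$\frac{239443 + 75943}{76640 - 25839} - o = \frac{239443 + 75943}{76640 - 25839} - -81294 = \frac{315386}{50801} + 81294 = \frac{4130131880}{50801}$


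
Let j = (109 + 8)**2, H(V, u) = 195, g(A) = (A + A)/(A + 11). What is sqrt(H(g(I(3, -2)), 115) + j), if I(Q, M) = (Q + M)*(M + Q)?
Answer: 2*sqrt(3471) ≈ 117.83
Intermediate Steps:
I(Q, M) = (M + Q)**2 (I(Q, M) = (M + Q)*(M + Q) = (M + Q)**2)
g(A) = 2*A/(11 + A) (g(A) = (2*A)/(11 + A) = 2*A/(11 + A))
j = 13689 (j = 117**2 = 13689)
sqrt(H(g(I(3, -2)), 115) + j) = sqrt(195 + 13689) = sqrt(13884) = 2*sqrt(3471)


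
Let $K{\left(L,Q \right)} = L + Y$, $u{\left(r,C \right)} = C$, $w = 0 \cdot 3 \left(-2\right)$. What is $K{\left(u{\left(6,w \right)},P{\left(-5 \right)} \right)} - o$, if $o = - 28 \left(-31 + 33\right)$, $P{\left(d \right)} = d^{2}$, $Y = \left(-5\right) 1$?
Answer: $51$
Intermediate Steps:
$w = 0$ ($w = 0 \left(-2\right) = 0$)
$Y = -5$
$K{\left(L,Q \right)} = -5 + L$ ($K{\left(L,Q \right)} = L - 5 = -5 + L$)
$o = -56$ ($o = \left(-28\right) 2 = -56$)
$K{\left(u{\left(6,w \right)},P{\left(-5 \right)} \right)} - o = \left(-5 + 0\right) - -56 = -5 + 56 = 51$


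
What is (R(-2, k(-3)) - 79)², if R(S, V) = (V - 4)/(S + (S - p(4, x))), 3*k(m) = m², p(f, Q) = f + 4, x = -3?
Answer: 896809/144 ≈ 6227.8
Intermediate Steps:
p(f, Q) = 4 + f
k(m) = m²/3
R(S, V) = (-4 + V)/(-8 + 2*S) (R(S, V) = (V - 4)/(S + (S - (4 + 4))) = (-4 + V)/(S + (S - 1*8)) = (-4 + V)/(S + (S - 8)) = (-4 + V)/(S + (-8 + S)) = (-4 + V)/(-8 + 2*S))
(R(-2, k(-3)) - 79)² = ((-4 + (⅓)*(-3)²)/(2*(-4 - 2)) - 79)² = ((½)*(-4 + (⅓)*9)/(-6) - 79)² = ((½)*(-⅙)*(-4 + 3) - 79)² = ((½)*(-⅙)*(-1) - 79)² = (1/12 - 79)² = (-947/12)² = 896809/144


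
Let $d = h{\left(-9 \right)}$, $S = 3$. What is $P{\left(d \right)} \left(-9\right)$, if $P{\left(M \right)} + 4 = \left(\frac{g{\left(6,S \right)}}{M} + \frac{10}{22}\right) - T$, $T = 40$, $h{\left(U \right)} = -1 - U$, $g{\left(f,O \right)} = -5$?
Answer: $\frac{34983}{88} \approx 397.53$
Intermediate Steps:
$d = 8$ ($d = -1 - -9 = -1 + 9 = 8$)
$P{\left(M \right)} = - \frac{479}{11} - \frac{5}{M}$ ($P{\left(M \right)} = -4 + \left(\left(- \frac{5}{M} + \frac{10}{22}\right) - 40\right) = -4 + \left(\left(- \frac{5}{M} + 10 \cdot \frac{1}{22}\right) - 40\right) = -4 + \left(\left(- \frac{5}{M} + \frac{5}{11}\right) - 40\right) = -4 + \left(\left(\frac{5}{11} - \frac{5}{M}\right) - 40\right) = -4 - \left(\frac{435}{11} + \frac{5}{M}\right) = - \frac{479}{11} - \frac{5}{M}$)
$P{\left(d \right)} \left(-9\right) = \left(- \frac{479}{11} - \frac{5}{8}\right) \left(-9\right) = \left(- \frac{3887}{88}\right) \left(-9\right) = \frac{34983}{88}$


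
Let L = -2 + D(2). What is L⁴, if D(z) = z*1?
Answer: 0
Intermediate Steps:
D(z) = z
L = 0 (L = -2 + 2 = 0)
L⁴ = 0⁴ = 0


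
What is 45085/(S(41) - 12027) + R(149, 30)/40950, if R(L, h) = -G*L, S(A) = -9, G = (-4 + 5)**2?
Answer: -308004019/82145700 ≈ -3.7495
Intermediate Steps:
G = 1 (G = 1**2 = 1)
R(L, h) = -L
45085/(S(41) - 12027) + R(149, 30)/40950 = 45085/(-9 - 12027) - 1*149/40950 = 45085/(-12036) - 149*1/40950 = 45085*(-1/12036) - 149/40950 = -45085/12036 - 149/40950 = -308004019/82145700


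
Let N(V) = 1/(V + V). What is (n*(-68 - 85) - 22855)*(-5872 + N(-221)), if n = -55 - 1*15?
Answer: 31521436625/442 ≈ 7.1315e+7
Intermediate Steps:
N(V) = 1/(2*V)
n = -70 (n = -55 - 15 = -70)
(n*(-68 - 85) - 22855)*(-5872 + N(-221)) = (-70*(-68 - 85) - 22855)*(-5872 + (½)/(-221)) = (-70*(-153) - 22855)*(-5872 + (½)*(-1/221)) = (10710 - 22855)*(-5872 - 1/442) = -12145*(-2595425/442) = 31521436625/442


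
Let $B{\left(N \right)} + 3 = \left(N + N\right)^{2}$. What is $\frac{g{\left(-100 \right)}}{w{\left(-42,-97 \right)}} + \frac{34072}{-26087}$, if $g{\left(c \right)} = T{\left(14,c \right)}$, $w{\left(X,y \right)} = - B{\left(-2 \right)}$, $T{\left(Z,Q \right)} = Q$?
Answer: $\frac{2165764}{339131} \approx 6.3862$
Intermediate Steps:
$B{\left(N \right)} = -3 + 4 N^{2}$ ($B{\left(N \right)} = -3 + \left(N + N\right)^{2} = -3 + \left(2 N\right)^{2} = -3 + 4 N^{2}$)
$w{\left(X,y \right)} = -13$ ($w{\left(X,y \right)} = - (-3 + 4 \left(-2\right)^{2}) = - (-3 + 4 \cdot 4) = - (-3 + 16) = \left(-1\right) 13 = -13$)
$g{\left(c \right)} = c$
$\frac{g{\left(-100 \right)}}{w{\left(-42,-97 \right)}} + \frac{34072}{-26087} = - \frac{100}{-13} + \frac{34072}{-26087} = \left(-100\right) \left(- \frac{1}{13}\right) + 34072 \left(- \frac{1}{26087}\right) = \frac{100}{13} - \frac{34072}{26087} = \frac{2165764}{339131}$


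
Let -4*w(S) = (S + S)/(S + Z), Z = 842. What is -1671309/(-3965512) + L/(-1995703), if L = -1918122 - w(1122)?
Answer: 282758399523117/204514012616504 ≈ 1.3826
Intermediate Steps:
w(S) = -S/(2*(842 + S)) (w(S) = -(S + S)/(4*(S + 842)) = -2*S/(4*(842 + S)) = -S/(2*(842 + S)))
L = -3767191047/1964 (L = -1918122 - (-1)*1122/(1684 + 2*1122) = -1918122 - (-1)*1122/(1684 + 2244) = -1918122 - (-1)*1122/3928 = -1918122 - 1*(-561/1964) = -1918122 + 561/1964 = -3767191047/1964 ≈ -1.9181e+6)
-1671309/(-3965512) + L/(-1995703) = -1671309/(-3965512) - 3767191047/1964/(-1995703) = -1671309*(-1/3965512) - 3767191047/1964*(-1/1995703) = 1671309/3965512 + 198273213/206292668 = 282758399523117/204514012616504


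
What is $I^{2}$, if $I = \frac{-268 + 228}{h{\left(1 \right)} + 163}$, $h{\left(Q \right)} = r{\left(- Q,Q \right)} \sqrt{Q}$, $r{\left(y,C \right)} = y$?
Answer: $\frac{400}{6561} \approx 0.060966$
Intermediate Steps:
$h{\left(Q \right)} = - Q^{\frac{3}{2}}$ ($h{\left(Q \right)} = - Q \sqrt{Q} = - Q^{\frac{3}{2}}$)
$I = - \frac{20}{81}$ ($I = \frac{-268 + 228}{- 1^{\frac{3}{2}} + 163} = - \frac{40}{\left(-1\right) 1 + 163} = - \frac{40}{-1 + 163} = - \frac{40}{162} = \left(-40\right) \frac{1}{162} = - \frac{20}{81} \approx -0.24691$)
$I^{2} = \left(- \frac{20}{81}\right)^{2} = \frac{400}{6561}$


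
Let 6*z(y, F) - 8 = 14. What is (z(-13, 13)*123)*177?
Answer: 79827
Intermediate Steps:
z(y, F) = 11/3 (z(y, F) = 4/3 + (1/6)*14 = 4/3 + 7/3 = 11/3)
(z(-13, 13)*123)*177 = ((11/3)*123)*177 = 451*177 = 79827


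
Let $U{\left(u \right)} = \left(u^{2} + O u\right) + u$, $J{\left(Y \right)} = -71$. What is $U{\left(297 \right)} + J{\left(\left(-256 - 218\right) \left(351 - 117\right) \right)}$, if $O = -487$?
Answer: $-56204$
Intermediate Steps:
$U{\left(u \right)} = u^{2} - 486 u$ ($U{\left(u \right)} = \left(u^{2} - 487 u\right) + u = u^{2} - 486 u$)
$U{\left(297 \right)} + J{\left(\left(-256 - 218\right) \left(351 - 117\right) \right)} = 297 \left(-486 + 297\right) - 71 = 297 \left(-189\right) - 71 = -56133 - 71 = -56204$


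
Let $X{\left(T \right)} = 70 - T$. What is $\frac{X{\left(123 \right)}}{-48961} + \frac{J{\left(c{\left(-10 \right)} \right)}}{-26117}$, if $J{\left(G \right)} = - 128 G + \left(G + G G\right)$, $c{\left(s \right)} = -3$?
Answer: $- \frac{1362353}{98362649} \approx -0.01385$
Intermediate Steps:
$J{\left(G \right)} = G^{2} - 127 G$ ($J{\left(G \right)} = - 128 G + \left(G + G^{2}\right) = G^{2} - 127 G$)
$\frac{X{\left(123 \right)}}{-48961} + \frac{J{\left(c{\left(-10 \right)} \right)}}{-26117} = \frac{70 - 123}{-48961} + \frac{\left(-3\right) \left(-127 - 3\right)}{-26117} = \left(70 - 123\right) \left(- \frac{1}{48961}\right) + \left(-3\right) \left(-130\right) \left(- \frac{1}{26117}\right) = \left(-53\right) \left(- \frac{1}{48961}\right) + 390 \left(- \frac{1}{26117}\right) = \frac{53}{48961} - \frac{30}{2009} = - \frac{1362353}{98362649}$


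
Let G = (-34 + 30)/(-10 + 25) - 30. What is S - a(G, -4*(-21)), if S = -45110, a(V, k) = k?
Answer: -45194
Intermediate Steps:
G = -454/15 (G = -4/15 - 30 = -454/15 ≈ -30.267)
S - a(G, -4*(-21)) = -45110 - (-4)*(-21) = -45110 - 1*84 = -45110 - 84 = -45194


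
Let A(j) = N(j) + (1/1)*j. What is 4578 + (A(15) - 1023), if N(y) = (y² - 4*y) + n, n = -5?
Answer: 3730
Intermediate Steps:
N(y) = -5 + y² - 4*y (N(y) = (y² - 4*y) - 5 = -5 + y² - 4*y)
A(j) = -5 + j² - 3*j (A(j) = (-5 + j² - 4*j) + (1/1)*j = (-5 + j² - 4*j) + (1*1)*j = (-5 + j² - 4*j) + 1*j = (-5 + j² - 4*j) + j = -5 + j² - 3*j)
4578 + (A(15) - 1023) = 4578 + ((-5 + 15² - 3*15) - 1023) = 4578 + ((-5 + 225 - 45) - 1023) = 4578 + (175 - 1023) = 4578 - 848 = 3730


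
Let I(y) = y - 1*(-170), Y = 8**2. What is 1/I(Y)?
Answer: 1/234 ≈ 0.0042735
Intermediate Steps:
Y = 64
I(y) = 170 + y (I(y) = y + 170 = 170 + y)
1/I(Y) = 1/(170 + 64) = 1/234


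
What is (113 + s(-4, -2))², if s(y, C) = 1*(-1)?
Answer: 12544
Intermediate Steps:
s(y, C) = -1
(113 + s(-4, -2))² = (113 - 1)² = 112² = 12544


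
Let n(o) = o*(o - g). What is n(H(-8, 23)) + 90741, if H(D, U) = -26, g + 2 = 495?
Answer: 104235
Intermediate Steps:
g = 493 (g = -2 + 495 = 493)
n(o) = o*(-493 + o) (n(o) = o*(o - 1*493) = o*(o - 493) = o*(-493 + o))
n(H(-8, 23)) + 90741 = -26*(-493 - 26) + 90741 = -26*(-519) + 90741 = 13494 + 90741 = 104235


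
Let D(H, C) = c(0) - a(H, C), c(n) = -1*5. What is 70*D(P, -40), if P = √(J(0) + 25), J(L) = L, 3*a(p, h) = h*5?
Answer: 12950/3 ≈ 4316.7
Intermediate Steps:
a(p, h) = 5*h/3 (a(p, h) = (h*5)/3 = (5*h)/3 = 5*h/3)
c(n) = -5
P = 5 (P = √(0 + 25) = √25 = 5)
D(H, C) = -5 - 5*C/3
70*D(P, -40) = 70*(-5 - 5/3*(-40)) = 70*(-5 + 200/3) = 70*(185/3) = 12950/3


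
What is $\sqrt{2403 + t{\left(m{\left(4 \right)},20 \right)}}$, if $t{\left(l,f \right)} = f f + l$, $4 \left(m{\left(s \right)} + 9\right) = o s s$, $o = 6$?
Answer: $\sqrt{2818} \approx 53.085$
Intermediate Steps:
$m{\left(s \right)} = -9 + \frac{3 s^{2}}{2}$ ($m{\left(s \right)} = -9 + \frac{6 s s}{4} = -9 + \frac{6 s^{2}}{4} = -9 + \frac{3 s^{2}}{2}$)
$t{\left(l,f \right)} = l + f^{2}$ ($t{\left(l,f \right)} = f^{2} + l = l + f^{2}$)
$\sqrt{2403 + t{\left(m{\left(4 \right)},20 \right)}} = \sqrt{2403 - \left(9 - 400 - 24\right)} = \sqrt{2403 + \left(\left(-9 + \frac{3}{2} \cdot 16\right) + 400\right)} = \sqrt{2403 + \left(\left(-9 + 24\right) + 400\right)} = \sqrt{2403 + \left(15 + 400\right)} = \sqrt{2403 + 415} = \sqrt{2818}$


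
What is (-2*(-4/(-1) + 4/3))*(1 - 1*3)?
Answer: 64/3 ≈ 21.333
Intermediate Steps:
(-2*(-4/(-1) + 4/3))*(1 - 1*3) = (-2*(-4*(-1) + 4*(⅓)))*(1 - 3) = -2*(4 + 4/3)*(-2) = -2*16/3*(-2) = -32/3*(-2) = 64/3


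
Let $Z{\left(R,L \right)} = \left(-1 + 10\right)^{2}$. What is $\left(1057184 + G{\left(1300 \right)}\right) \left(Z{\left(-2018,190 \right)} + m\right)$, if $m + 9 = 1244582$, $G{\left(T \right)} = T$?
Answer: $1317446344536$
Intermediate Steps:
$Z{\left(R,L \right)} = 81$ ($Z{\left(R,L \right)} = 9^{2} = 81$)
$m = 1244573$ ($m = -9 + 1244582 = 1244573$)
$\left(1057184 + G{\left(1300 \right)}\right) \left(Z{\left(-2018,190 \right)} + m\right) = \left(1057184 + 1300\right) \left(81 + 1244573\right) = 1058484 \cdot 1244654 = 1317446344536$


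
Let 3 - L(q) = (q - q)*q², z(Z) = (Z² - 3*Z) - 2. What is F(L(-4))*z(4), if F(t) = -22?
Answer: -44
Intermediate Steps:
z(Z) = -2 + Z² - 3*Z
L(q) = 3 (L(q) = 3 - (q - q)*q² = 3 - 0*q² = 3 - 1*0 = 3 + 0 = 3)
F(L(-4))*z(4) = -22*(-2 + 4² - 3*4) = -22*(-2 + 16 - 12) = -22*2 = -44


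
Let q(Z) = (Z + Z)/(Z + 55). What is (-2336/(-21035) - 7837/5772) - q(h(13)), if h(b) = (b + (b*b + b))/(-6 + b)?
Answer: -6757242577/3521006580 ≈ -1.9191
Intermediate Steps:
h(b) = (b² + 2*b)/(-6 + b) (h(b) = (b + (b² + b))/(-6 + b) = (b + (b + b²))/(-6 + b) = (b² + 2*b)/(-6 + b))
q(Z) = 2*Z/(55 + Z) (q(Z) = (2*Z)/(55 + Z) = 2*Z/(55 + Z))
(-2336/(-21035) - 7837/5772) - q(h(13)) = (-2336/(-21035) - 7837/5772) - 2*13*(2 + 13)/(-6 + 13)/(55 + 13*(2 + 13)/(-6 + 13)) = (-2336*(-1/21035) - 7837*1/5772) - 2*13*15/7/(55 + 13*15/7) = (2336/21035 - 7837/5772) - 2*13*(⅐)*15/(55 + 13*(⅐)*15) = -151367903/121414020 - 2*195/(7*(55 + 195/7)) = -151367903/121414020 - 2*195/(7*580/7) = -151367903/121414020 - 2*195*7/(7*580) = -151367903/121414020 - 1*39/58 = -151367903/121414020 - 39/58 = -6757242577/3521006580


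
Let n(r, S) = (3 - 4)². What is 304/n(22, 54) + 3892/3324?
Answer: 253597/831 ≈ 305.17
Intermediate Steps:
n(r, S) = 1 (n(r, S) = (-1)² = 1)
304/n(22, 54) + 3892/3324 = 304/1 + 3892/3324 = 304*1 + 3892*(1/3324) = 304 + 973/831 = 253597/831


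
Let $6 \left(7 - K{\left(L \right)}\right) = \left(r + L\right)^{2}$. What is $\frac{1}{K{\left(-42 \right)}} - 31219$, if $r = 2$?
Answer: $- \frac{24319604}{779} \approx -31219.0$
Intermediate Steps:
$K{\left(L \right)} = 7 - \frac{\left(2 + L\right)^{2}}{6}$
$\frac{1}{K{\left(-42 \right)}} - 31219 = \frac{1}{7 - \frac{\left(2 - 42\right)^{2}}{6}} - 31219 = \frac{1}{7 - \frac{\left(-40\right)^{2}}{6}} - 31219 = \frac{1}{7 - \frac{800}{3}} - 31219 = \frac{1}{- \frac{779}{3}} - 31219 = - \frac{3}{779} - 31219 = - \frac{24319604}{779}$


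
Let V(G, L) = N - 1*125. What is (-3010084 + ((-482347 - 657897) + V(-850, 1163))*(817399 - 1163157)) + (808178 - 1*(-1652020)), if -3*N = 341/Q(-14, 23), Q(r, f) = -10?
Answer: 5914308370501/15 ≈ 3.9429e+11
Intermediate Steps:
N = 341/30 (N = -341/(3*(-10)) = -341*(-1)/(3*10) = -⅓*(-341/10) = 341/30 ≈ 11.367)
V(G, L) = -3409/30 (V(G, L) = 341/30 - 1*125 = 341/30 - 125 = -3409/30)
(-3010084 + ((-482347 - 657897) + V(-850, 1163))*(817399 - 1163157)) + (808178 - 1*(-1652020)) = (-3010084 + ((-482347 - 657897) - 3409/30)*(817399 - 1163157)) + (808178 - 1*(-1652020)) = (-3010084 + (-1140244 - 3409/30)*(-345758)) + (808178 + 1652020) = (-3010084 - 34210729/30*(-345758)) + 2460198 = (-3010084 + 5914316618791/15) + 2460198 = 5914271467531/15 + 2460198 = 5914308370501/15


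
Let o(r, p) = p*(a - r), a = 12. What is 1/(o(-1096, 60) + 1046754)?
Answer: 1/1113234 ≈ 8.9828e-7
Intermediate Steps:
o(r, p) = p*(12 - r)
1/(o(-1096, 60) + 1046754) = 1/(60*(12 - 1*(-1096)) + 1046754) = 1/(60*(12 + 1096) + 1046754) = 1/(60*1108 + 1046754) = 1/(66480 + 1046754) = 1/1113234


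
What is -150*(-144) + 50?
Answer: 21650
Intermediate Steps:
-150*(-144) + 50 = 21600 + 50 = 21650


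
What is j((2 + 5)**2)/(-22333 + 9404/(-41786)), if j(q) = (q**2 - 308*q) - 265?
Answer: 270689708/466608071 ≈ 0.58012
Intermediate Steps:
j(q) = -265 + q**2 - 308*q
j((2 + 5)**2)/(-22333 + 9404/(-41786)) = (-265 + ((2 + 5)**2)**2 - 308*(2 + 5)**2)/(-22333 + 9404/(-41786)) = (-265 + (7**2)**2 - 308*7**2)/(-22333 + 9404*(-1/41786)) = (-265 + 49**2 - 308*49)/(-22333 - 4702/20893) = (-265 + 2401 - 15092)/(-466608071/20893) = -12956*(-20893/466608071) = 270689708/466608071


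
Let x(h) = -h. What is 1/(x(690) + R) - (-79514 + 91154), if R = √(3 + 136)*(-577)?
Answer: -533124000150/45801031 - 577*√139/45801031 ≈ -11640.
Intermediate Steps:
R = -577*√139 (R = √139*(-577) = -577*√139 ≈ -6802.7)
1/(x(690) + R) - (-79514 + 91154) = 1/(-1*690 - 577*√139) - (-79514 + 91154) = 1/(-690 - 577*√139) - 1*11640 = 1/(-690 - 577*√139) - 11640 = -11640 + 1/(-690 - 577*√139)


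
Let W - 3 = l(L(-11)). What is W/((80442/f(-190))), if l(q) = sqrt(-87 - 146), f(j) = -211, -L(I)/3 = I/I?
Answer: -211/26814 - 211*I*sqrt(233)/80442 ≈ -0.007869 - 0.040038*I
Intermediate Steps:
L(I) = -3 (L(I) = -3*I/I = -3*1 = -3)
l(q) = I*sqrt(233) (l(q) = sqrt(-233) = I*sqrt(233))
W = 3 + I*sqrt(233) ≈ 3.0 + 15.264*I
W/((80442/f(-190))) = (3 + I*sqrt(233))/((80442/(-211))) = (3 + I*sqrt(233))/((80442*(-1/211))) = (3 + I*sqrt(233))/(-80442/211) = (3 + I*sqrt(233))*(-211/80442) = -211/26814 - 211*I*sqrt(233)/80442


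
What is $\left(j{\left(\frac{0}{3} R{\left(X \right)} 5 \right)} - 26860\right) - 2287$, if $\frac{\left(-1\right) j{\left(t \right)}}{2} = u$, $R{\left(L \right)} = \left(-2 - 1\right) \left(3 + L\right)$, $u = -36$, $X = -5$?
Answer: $-29075$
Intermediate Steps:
$R{\left(L \right)} = -9 - 3 L$ ($R{\left(L \right)} = - 3 \left(3 + L\right) = -9 - 3 L$)
$j{\left(t \right)} = 72$ ($j{\left(t \right)} = \left(-2\right) \left(-36\right) = 72$)
$\left(j{\left(\frac{0}{3} R{\left(X \right)} 5 \right)} - 26860\right) - 2287 = \left(72 - 26860\right) - 2287 = -26788 - 2287 = -29075$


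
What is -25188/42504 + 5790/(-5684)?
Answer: -579266/359513 ≈ -1.6113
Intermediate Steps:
-25188/42504 + 5790/(-5684) = -25188*1/42504 + 5790*(-1/5684) = -2099/3542 - 2895/2842 = -579266/359513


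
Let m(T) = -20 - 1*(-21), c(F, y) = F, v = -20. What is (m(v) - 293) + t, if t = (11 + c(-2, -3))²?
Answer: -211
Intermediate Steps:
m(T) = 1 (m(T) = -20 + 21 = 1)
t = 81 (t = (11 - 2)² = 9² = 81)
(m(v) - 293) + t = (1 - 293) + 81 = -292 + 81 = -211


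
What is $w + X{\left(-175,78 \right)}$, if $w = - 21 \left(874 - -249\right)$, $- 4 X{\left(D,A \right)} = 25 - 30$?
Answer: $- \frac{94327}{4} \approx -23582.0$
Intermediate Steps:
$X{\left(D,A \right)} = \frac{5}{4}$ ($X{\left(D,A \right)} = - \frac{25 - 30}{4} = \left(- \frac{1}{4}\right) \left(-5\right) = \frac{5}{4}$)
$w = -23583$ ($w = - 21 \left(874 + 249\right) = \left(-21\right) 1123 = -23583$)
$w + X{\left(-175,78 \right)} = -23583 + \frac{5}{4} = - \frac{94327}{4}$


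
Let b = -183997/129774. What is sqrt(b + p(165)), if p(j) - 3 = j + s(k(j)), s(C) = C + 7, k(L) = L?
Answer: sqrt(3083916138)/3018 ≈ 18.401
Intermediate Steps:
s(C) = 7 + C
p(j) = 10 + 2*j (p(j) = 3 + (j + (7 + j)) = 3 + (7 + 2*j) = 10 + 2*j)
b = -4279/3018 (b = -183997*1/129774 = -4279/3018 ≈ -1.4178)
sqrt(b + p(165)) = sqrt(-4279/3018 + (10 + 2*165)) = sqrt(-4279/3018 + (10 + 330)) = sqrt(-4279/3018 + 340) = sqrt(1021841/3018) = sqrt(3083916138)/3018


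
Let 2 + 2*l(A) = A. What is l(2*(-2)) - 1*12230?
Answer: -12233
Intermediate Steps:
l(A) = -1 + A/2
l(2*(-2)) - 1*12230 = (-1 + (2*(-2))/2) - 1*12230 = (-1 + (½)*(-4)) - 12230 = (-1 - 2) - 12230 = -3 - 12230 = -12233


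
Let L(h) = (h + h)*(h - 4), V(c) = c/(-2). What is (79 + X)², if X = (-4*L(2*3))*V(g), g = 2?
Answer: 30625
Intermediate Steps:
V(c) = -c/2 (V(c) = c*(-½) = -c/2)
L(h) = 2*h*(-4 + h) (L(h) = (2*h)*(-4 + h) = 2*h*(-4 + h))
X = 96 (X = (-8*2*3*(-4 + 2*3))*(-½*2) = -8*6*(-4 + 6)*(-1) = -8*6*2*(-1) = -4*24*(-1) = -96*(-1) = 96)
(79 + X)² = (79 + 96)² = 175² = 30625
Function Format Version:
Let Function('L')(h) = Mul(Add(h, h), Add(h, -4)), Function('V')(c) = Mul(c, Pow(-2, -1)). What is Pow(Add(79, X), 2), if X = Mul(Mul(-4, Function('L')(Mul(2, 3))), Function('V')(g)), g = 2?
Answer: 30625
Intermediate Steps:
Function('V')(c) = Mul(Rational(-1, 2), c) (Function('V')(c) = Mul(c, Rational(-1, 2)) = Mul(Rational(-1, 2), c))
Function('L')(h) = Mul(2, h, Add(-4, h)) (Function('L')(h) = Mul(Mul(2, h), Add(-4, h)) = Mul(2, h, Add(-4, h)))
X = 96 (X = Mul(Mul(-4, Mul(2, Mul(2, 3), Add(-4, Mul(2, 3)))), Mul(Rational(-1, 2), 2)) = Mul(Mul(-4, Mul(2, 6, Add(-4, 6))), -1) = Mul(Mul(-4, Mul(2, 6, 2)), -1) = Mul(Mul(-4, 24), -1) = Mul(-96, -1) = 96)
Pow(Add(79, X), 2) = Pow(Add(79, 96), 2) = Pow(175, 2) = 30625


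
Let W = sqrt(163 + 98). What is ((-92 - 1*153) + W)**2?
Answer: 60286 - 1470*sqrt(29) ≈ 52370.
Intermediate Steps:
W = 3*sqrt(29) (W = sqrt(261) = 3*sqrt(29) ≈ 16.155)
((-92 - 1*153) + W)**2 = ((-92 - 1*153) + 3*sqrt(29))**2 = ((-92 - 153) + 3*sqrt(29))**2 = (-245 + 3*sqrt(29))**2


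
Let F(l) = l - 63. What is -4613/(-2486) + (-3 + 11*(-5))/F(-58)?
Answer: 63851/27346 ≈ 2.3349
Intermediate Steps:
F(l) = -63 + l
-4613/(-2486) + (-3 + 11*(-5))/F(-58) = -4613/(-2486) + (-3 + 11*(-5))/(-63 - 58) = -4613*(-1/2486) + (-3 - 55)/(-121) = 4613/2486 - 58*(-1/121) = 4613/2486 + 58/121 = 63851/27346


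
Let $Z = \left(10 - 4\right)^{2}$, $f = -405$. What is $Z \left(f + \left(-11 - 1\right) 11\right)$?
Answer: $-19332$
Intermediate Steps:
$Z = 36$ ($Z = 6^{2} = 36$)
$Z \left(f + \left(-11 - 1\right) 11\right) = 36 \left(-405 + \left(-11 - 1\right) 11\right) = 36 \left(-405 - 132\right) = 36 \left(-537\right) = -19332$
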